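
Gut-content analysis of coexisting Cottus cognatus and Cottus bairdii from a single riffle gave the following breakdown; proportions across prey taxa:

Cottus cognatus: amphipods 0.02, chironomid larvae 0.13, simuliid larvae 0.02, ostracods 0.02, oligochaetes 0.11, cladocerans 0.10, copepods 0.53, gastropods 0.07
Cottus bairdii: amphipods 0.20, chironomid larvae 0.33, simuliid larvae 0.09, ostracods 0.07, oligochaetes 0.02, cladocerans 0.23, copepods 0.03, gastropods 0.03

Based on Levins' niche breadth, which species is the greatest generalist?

Σp_cognᵢ² = 0.02² + 0.13² + 0.02² + 0.02² + 0.11² + 0.10² + 0.53² + 0.07² = 0.0004 + 0.0169 + 0.0004 + 0.0004 + 0.0121 + 0.0100 + 0.2809 + 0.0049 = 0.3260
B_cogn = 1 / 0.3260 = 3.0675
Σp_bairᵢ² = 0.20² + 0.33² + 0.09² + 0.07² + 0.02² + 0.23² + 0.03² + 0.03² = 0.0400 + 0.1089 + 0.0081 + 0.0049 + 0.0004 + 0.0529 + 0.0009 + 0.0009 = 0.2170
B_bair = 1 / 0.2170 = 4.6083
Highest B → broadest niche (most generalist): Cottus bairdii (B = 4.61).

Cottus bairdii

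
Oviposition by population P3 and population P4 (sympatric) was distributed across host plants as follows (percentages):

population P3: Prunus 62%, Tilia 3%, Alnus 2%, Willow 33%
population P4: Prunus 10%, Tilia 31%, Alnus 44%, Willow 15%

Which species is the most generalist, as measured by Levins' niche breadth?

Convert percentages to proportions (divide by 100).
Σp_P3ᵢ² = 0.62² + 0.03² + 0.02² + 0.33² = 0.3844 + 0.0009 + 0.0004 + 0.1089 = 0.4946
B_P3 = 1 / 0.4946 = 2.0218
Σp_P4ᵢ² = 0.10² + 0.31² + 0.44² + 0.15² = 0.0100 + 0.0961 + 0.1936 + 0.0225 = 0.3222
B_P4 = 1 / 0.3222 = 3.1037
Highest B → broadest niche (most generalist): population P4 (B = 3.10).

population P4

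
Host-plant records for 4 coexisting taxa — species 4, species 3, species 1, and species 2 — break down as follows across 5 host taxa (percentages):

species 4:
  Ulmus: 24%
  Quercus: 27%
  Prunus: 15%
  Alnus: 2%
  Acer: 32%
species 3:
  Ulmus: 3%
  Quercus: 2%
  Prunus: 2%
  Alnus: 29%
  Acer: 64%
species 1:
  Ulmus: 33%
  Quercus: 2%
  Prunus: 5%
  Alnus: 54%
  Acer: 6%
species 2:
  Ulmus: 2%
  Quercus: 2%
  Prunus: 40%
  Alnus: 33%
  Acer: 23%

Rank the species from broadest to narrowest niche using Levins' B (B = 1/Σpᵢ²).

species 4 > species 2 > species 1 > species 3

Convert percentages to proportions (divide by 100).
Σp_4ᵢ² = 0.24² + 0.27² + 0.15² + 0.02² + 0.32² = 0.0576 + 0.0729 + 0.0225 + 0.0004 + 0.1024 = 0.2558
B_4 = 1 / 0.2558 = 3.9093
Σp_3ᵢ² = 0.03² + 0.02² + 0.02² + 0.29² + 0.64² = 0.0009 + 0.0004 + 0.0004 + 0.0841 + 0.4096 = 0.4954
B_3 = 1 / 0.4954 = 2.0186
Σp_1ᵢ² = 0.33² + 0.02² + 0.05² + 0.54² + 0.06² = 0.1089 + 0.0004 + 0.0025 + 0.2916 + 0.0036 = 0.4070
B_1 = 1 / 0.4070 = 2.4570
Σp_2ᵢ² = 0.02² + 0.02² + 0.40² + 0.33² + 0.23² = 0.0004 + 0.0004 + 0.1600 + 0.1089 + 0.0529 = 0.3226
B_2 = 1 / 0.3226 = 3.0998
Ranking by B (broadest → narrowest): species 4 (3.91) > species 2 (3.10) > species 1 (2.46) > species 3 (2.02)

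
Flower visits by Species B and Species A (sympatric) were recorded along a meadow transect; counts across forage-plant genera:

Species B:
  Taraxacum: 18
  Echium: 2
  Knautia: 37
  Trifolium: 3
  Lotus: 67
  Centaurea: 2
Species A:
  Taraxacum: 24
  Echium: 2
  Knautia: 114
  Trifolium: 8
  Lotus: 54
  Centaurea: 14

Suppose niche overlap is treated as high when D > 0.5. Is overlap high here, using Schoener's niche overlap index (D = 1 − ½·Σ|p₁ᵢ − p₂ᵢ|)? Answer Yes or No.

Proportions for Species B (n=129): 18/129=0.1395, 2/129=0.0155, 37/129=0.2868, 3/129=0.0233, 67/129=0.5194, 2/129=0.0155
Proportions for Species A (n=216): 24/216=0.1111, 2/216=0.0093, 114/216=0.5278, 8/216=0.0370, 54/216=0.2500, 14/216=0.0648
Σ|p₁ᵢ − p₂ᵢ| = 0.0284 + 0.0062 + 0.2410 + 0.0137 + 0.2694 + 0.0493 = 0.6080
D = 1 − ½ × 0.6080 = 1 − 0.30400 = 0.69600
D = 0.69600 > 0.5 → Yes.

Yes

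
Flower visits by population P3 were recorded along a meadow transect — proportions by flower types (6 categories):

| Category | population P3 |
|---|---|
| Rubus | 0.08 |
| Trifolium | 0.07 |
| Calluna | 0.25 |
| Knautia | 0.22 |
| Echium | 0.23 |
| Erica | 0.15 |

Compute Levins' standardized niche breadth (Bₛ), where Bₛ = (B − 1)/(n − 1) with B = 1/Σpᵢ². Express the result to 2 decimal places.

Σpᵢ² = 0.08² + 0.07² + 0.25² + 0.22² + 0.23² + 0.15² = 0.0064 + 0.0049 + 0.0625 + 0.0484 + 0.0529 + 0.0225 = 0.1976
B = 1 / 0.1976 = 5.0607
Bₛ = (B − 1)/(n − 1) = (5.0607 − 1)/(6 − 1) = 4.0607/5 = 0.8121

0.81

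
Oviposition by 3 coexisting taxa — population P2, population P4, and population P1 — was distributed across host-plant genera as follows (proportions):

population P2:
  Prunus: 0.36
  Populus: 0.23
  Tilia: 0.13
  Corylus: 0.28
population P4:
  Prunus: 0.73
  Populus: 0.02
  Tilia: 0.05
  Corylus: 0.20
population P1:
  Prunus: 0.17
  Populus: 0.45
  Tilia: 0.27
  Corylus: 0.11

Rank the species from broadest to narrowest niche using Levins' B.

Σp_P2ᵢ² = 0.36² + 0.23² + 0.13² + 0.28² = 0.1296 + 0.0529 + 0.0169 + 0.0784 = 0.2778
B_P2 = 1 / 0.2778 = 3.5997
Σp_P4ᵢ² = 0.73² + 0.02² + 0.05² + 0.20² = 0.5329 + 0.0004 + 0.0025 + 0.0400 = 0.5758
B_P4 = 1 / 0.5758 = 1.7367
Σp_P1ᵢ² = 0.17² + 0.45² + 0.27² + 0.11² = 0.0289 + 0.2025 + 0.0729 + 0.0121 = 0.3164
B_P1 = 1 / 0.3164 = 3.1606
Ranking by B (broadest → narrowest): population P2 (3.60) > population P1 (3.16) > population P4 (1.74)

population P2 > population P1 > population P4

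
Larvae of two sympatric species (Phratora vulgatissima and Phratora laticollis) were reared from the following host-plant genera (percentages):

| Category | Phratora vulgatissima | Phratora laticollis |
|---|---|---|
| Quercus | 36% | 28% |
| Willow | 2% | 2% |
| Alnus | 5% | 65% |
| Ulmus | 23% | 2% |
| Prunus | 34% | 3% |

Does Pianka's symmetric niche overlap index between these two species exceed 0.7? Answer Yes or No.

Convert percentages to proportions (divide by 100).
Σ p₁ᵢp₂ᵢ = 0.1008 + 0.0004 + 0.0325 + 0.0046 + 0.0102 = 0.1485
Σp_1ᵢ² = 0.36² + 0.02² + 0.05² + 0.23² + 0.34² = 0.1296 + 0.0004 + 0.0025 + 0.0529 + 0.1156 = 0.3010
Σp_2ᵢ² = 0.28² + 0.02² + 0.65² + 0.02² + 0.03² = 0.0784 + 0.0004 + 0.4225 + 0.0004 + 0.0009 = 0.5026
O = 0.1485 / √(0.3010 × 0.5026) = 0.1485 / 0.38895 = 0.3818
O = 0.3818 < 0.7 → No.

No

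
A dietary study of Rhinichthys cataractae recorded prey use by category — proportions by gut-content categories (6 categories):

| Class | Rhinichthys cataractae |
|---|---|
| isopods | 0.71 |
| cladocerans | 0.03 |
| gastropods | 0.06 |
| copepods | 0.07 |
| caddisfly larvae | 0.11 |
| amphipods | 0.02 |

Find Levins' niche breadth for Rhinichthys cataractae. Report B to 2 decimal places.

1.90

Σpᵢ² = 0.71² + 0.03² + 0.06² + 0.07² + 0.11² + 0.02² = 0.5041 + 0.0009 + 0.0036 + 0.0049 + 0.0121 + 0.0004 = 0.5260
B = 1 / 0.5260 = 1.9011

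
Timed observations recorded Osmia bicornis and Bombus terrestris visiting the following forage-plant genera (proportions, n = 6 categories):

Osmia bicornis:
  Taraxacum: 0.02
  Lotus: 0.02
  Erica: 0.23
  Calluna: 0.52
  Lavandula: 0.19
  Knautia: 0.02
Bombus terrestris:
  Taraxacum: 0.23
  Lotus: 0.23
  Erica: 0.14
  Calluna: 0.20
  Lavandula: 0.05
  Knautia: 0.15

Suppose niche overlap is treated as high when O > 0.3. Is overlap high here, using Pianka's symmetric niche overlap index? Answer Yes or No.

Σ p₁ᵢp₂ᵢ = 0.0046 + 0.0046 + 0.0322 + 0.1040 + 0.0095 + 0.0030 = 0.1579
Σp_1ᵢ² = 0.02² + 0.02² + 0.23² + 0.52² + 0.19² + 0.02² = 0.0004 + 0.0004 + 0.0529 + 0.2704 + 0.0361 + 0.0004 = 0.3606
Σp_2ᵢ² = 0.23² + 0.23² + 0.14² + 0.20² + 0.05² + 0.15² = 0.0529 + 0.0529 + 0.0196 + 0.0400 + 0.0025 + 0.0225 = 0.1904
O = 0.1579 / √(0.3606 × 0.1904) = 0.1579 / 0.26203 = 0.6026
O = 0.6026 > 0.3 → Yes.

Yes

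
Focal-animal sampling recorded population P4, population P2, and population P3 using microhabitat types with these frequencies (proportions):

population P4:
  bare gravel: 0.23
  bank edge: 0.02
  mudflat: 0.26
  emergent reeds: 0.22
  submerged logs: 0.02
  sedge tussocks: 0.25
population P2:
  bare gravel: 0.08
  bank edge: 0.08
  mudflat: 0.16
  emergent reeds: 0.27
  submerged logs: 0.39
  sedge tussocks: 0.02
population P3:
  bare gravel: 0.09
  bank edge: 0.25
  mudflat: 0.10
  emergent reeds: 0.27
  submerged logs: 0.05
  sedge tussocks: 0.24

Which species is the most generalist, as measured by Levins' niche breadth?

population P3

Σp_P4ᵢ² = 0.23² + 0.02² + 0.26² + 0.22² + 0.02² + 0.25² = 0.0529 + 0.0004 + 0.0676 + 0.0484 + 0.0004 + 0.0625 = 0.2322
B_P4 = 1 / 0.2322 = 4.3066
Σp_P2ᵢ² = 0.08² + 0.08² + 0.16² + 0.27² + 0.39² + 0.02² = 0.0064 + 0.0064 + 0.0256 + 0.0729 + 0.1521 + 0.0004 = 0.2638
B_P2 = 1 / 0.2638 = 3.7908
Σp_P3ᵢ² = 0.09² + 0.25² + 0.10² + 0.27² + 0.05² + 0.24² = 0.0081 + 0.0625 + 0.0100 + 0.0729 + 0.0025 + 0.0576 = 0.2136
B_P3 = 1 / 0.2136 = 4.6816
Highest B → broadest niche (most generalist): population P3 (B = 4.68).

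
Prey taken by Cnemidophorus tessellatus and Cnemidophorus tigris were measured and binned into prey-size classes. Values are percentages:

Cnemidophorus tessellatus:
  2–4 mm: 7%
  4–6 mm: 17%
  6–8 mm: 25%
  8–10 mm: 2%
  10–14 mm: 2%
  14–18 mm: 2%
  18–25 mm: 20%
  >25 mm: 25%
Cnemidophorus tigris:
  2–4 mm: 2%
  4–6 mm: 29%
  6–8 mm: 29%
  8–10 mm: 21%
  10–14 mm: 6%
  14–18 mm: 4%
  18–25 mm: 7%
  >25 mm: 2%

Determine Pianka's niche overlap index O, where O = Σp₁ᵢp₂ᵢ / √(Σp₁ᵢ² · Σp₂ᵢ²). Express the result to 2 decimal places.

0.70

Convert percentages to proportions (divide by 100).
Σ p₁ᵢp₂ᵢ = 0.0014 + 0.0493 + 0.0725 + 0.0042 + 0.0012 + 0.0008 + 0.0140 + 0.0050 = 0.1484
Σp_1ᵢ² = 0.07² + 0.17² + 0.25² + 0.02² + 0.02² + 0.02² + 0.20² + 0.25² = 0.0049 + 0.0289 + 0.0625 + 0.0004 + 0.0004 + 0.0004 + 0.0400 + 0.0625 = 0.2000
Σp_2ᵢ² = 0.02² + 0.29² + 0.29² + 0.21² + 0.06² + 0.04² + 0.07² + 0.02² = 0.0004 + 0.0841 + 0.0841 + 0.0441 + 0.0036 + 0.0016 + 0.0049 + 0.0004 = 0.2232
O = 0.1484 / √(0.2000 × 0.2232) = 0.1484 / 0.21128 = 0.7024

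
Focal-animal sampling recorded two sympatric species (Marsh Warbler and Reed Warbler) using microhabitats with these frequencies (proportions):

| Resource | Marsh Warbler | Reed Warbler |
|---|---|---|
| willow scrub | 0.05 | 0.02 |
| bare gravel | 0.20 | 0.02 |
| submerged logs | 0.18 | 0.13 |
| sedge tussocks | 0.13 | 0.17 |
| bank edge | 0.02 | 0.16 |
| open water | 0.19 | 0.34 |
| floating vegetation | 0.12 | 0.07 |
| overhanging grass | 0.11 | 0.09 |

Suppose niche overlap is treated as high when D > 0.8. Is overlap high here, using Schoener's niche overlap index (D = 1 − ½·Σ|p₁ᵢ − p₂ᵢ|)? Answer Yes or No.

Σ|p₁ᵢ − p₂ᵢ| = 0.03 + 0.18 + 0.05 + 0.04 + 0.14 + 0.15 + 0.05 + 0.02 = 0.66
D = 1 − ½ × 0.66 = 1 − 0.330 = 0.6700
D = 0.6700 < 0.8 → No.

No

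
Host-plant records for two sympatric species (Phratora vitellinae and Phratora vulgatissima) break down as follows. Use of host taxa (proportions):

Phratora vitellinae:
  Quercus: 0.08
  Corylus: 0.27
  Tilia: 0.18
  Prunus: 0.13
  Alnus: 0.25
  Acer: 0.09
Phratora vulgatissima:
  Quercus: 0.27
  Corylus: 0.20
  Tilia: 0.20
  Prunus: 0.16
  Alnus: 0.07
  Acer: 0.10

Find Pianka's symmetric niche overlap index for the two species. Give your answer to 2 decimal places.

0.81

Σ p₁ᵢp₂ᵢ = 0.0216 + 0.0540 + 0.0360 + 0.0208 + 0.0175 + 0.0090 = 0.1589
Σp_1ᵢ² = 0.08² + 0.27² + 0.18² + 0.13² + 0.25² + 0.09² = 0.0064 + 0.0729 + 0.0324 + 0.0169 + 0.0625 + 0.0081 = 0.1992
Σp_2ᵢ² = 0.27² + 0.20² + 0.20² + 0.16² + 0.07² + 0.10² = 0.0729 + 0.0400 + 0.0400 + 0.0256 + 0.0049 + 0.0100 = 0.1934
O = 0.1589 / √(0.1992 × 0.1934) = 0.1589 / 0.19628 = 0.8096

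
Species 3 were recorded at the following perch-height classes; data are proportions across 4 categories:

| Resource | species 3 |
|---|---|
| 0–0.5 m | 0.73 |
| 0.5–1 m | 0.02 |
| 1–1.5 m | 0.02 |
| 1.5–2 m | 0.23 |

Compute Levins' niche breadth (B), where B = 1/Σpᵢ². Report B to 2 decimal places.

Σpᵢ² = 0.73² + 0.02² + 0.02² + 0.23² = 0.5329 + 0.0004 + 0.0004 + 0.0529 = 0.5866
B = 1 / 0.5866 = 1.7047

1.70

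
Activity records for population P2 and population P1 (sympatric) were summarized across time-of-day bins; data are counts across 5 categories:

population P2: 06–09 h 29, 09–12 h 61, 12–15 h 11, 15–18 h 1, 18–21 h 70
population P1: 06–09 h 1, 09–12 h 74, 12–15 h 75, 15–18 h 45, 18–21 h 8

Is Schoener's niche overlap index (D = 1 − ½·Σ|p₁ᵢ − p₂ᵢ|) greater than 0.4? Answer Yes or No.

Yes

Proportions for population P2 (n=172): 29/172=0.1686, 61/172=0.3547, 11/172=0.0640, 1/172=0.0058, 70/172=0.4070
Proportions for population P1 (n=203): 1/203=0.0049, 74/203=0.3645, 75/203=0.3695, 45/203=0.2217, 8/203=0.0394
Σ|p₁ᵢ − p₂ᵢ| = 0.1637 + 0.0098 + 0.3055 + 0.2159 + 0.3676 = 1.0625
D = 1 − ½ × 1.0625 = 1 − 0.53125 = 0.46875
D = 0.46875 > 0.4 → Yes.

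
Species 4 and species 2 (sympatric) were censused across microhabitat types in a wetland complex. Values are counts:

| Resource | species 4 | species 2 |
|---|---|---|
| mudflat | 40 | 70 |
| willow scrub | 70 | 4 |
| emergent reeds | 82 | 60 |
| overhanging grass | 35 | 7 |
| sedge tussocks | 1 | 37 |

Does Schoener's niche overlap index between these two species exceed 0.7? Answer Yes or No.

Proportions for species 4 (n=228): 40/228=0.1754, 70/228=0.3070, 82/228=0.3596, 35/228=0.1535, 1/228=0.0044
Proportions for species 2 (n=178): 70/178=0.3933, 4/178=0.0225, 60/178=0.3371, 7/178=0.0393, 37/178=0.2079
Σ|p₁ᵢ − p₂ᵢ| = 0.2179 + 0.2845 + 0.0225 + 0.1142 + 0.2035 = 0.8426
D = 1 − ½ × 0.8426 = 1 − 0.42130 = 0.57870
D = 0.57870 < 0.7 → No.

No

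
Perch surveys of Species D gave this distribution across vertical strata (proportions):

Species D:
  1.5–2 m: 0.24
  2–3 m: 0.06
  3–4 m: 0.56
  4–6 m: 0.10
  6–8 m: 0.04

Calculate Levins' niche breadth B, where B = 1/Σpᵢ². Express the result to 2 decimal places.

2.59

Σpᵢ² = 0.24² + 0.06² + 0.56² + 0.10² + 0.04² = 0.0576 + 0.0036 + 0.3136 + 0.0100 + 0.0016 = 0.3864
B = 1 / 0.3864 = 2.5880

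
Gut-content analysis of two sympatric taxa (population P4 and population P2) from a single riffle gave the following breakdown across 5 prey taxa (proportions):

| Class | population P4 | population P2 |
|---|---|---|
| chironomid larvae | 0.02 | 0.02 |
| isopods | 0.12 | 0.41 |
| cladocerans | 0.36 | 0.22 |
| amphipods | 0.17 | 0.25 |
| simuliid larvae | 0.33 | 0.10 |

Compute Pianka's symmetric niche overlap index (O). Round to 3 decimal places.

0.715

Σ p₁ᵢp₂ᵢ = 0.0004 + 0.0492 + 0.0792 + 0.0425 + 0.0330 = 0.2043
Σp_1ᵢ² = 0.02² + 0.12² + 0.36² + 0.17² + 0.33² = 0.0004 + 0.0144 + 0.1296 + 0.0289 + 0.1089 = 0.2822
Σp_2ᵢ² = 0.02² + 0.41² + 0.22² + 0.25² + 0.10² = 0.0004 + 0.1681 + 0.0484 + 0.0625 + 0.0100 = 0.2894
O = 0.2043 / √(0.2822 × 0.2894) = 0.2043 / 0.285777 = 0.71489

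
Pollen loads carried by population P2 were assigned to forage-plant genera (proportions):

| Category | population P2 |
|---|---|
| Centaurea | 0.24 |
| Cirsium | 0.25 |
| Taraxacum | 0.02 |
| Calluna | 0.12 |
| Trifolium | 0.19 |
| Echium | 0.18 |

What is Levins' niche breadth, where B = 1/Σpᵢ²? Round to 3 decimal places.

4.916

Σpᵢ² = 0.24² + 0.25² + 0.02² + 0.12² + 0.19² + 0.18² = 0.0576 + 0.0625 + 0.0004 + 0.0144 + 0.0361 + 0.0324 = 0.2034
B = 1 / 0.2034 = 4.91642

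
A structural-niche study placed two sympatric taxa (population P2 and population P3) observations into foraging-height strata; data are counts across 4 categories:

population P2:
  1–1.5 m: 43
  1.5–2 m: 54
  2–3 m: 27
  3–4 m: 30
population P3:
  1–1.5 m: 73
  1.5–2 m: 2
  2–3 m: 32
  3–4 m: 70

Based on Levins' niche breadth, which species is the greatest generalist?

population P2

Proportions for population P2 (n=154): 43/154=0.2792, 54/154=0.3506, 27/154=0.1753, 30/154=0.1948
Proportions for population P3 (n=177): 73/177=0.4124, 2/177=0.0113, 32/177=0.1808, 70/177=0.3955
Σp_P2ᵢ² = 0.2792² + 0.3506² + 0.1753² + 0.1948² = 0.077953 + 0.122920 + 0.030730 + 0.037947 = 0.269550
B_P2 = 1 / 0.269550 = 3.7099
Σp_P3ᵢ² = 0.4124² + 0.0113² + 0.1808² + 0.3955² = 0.170074 + 0.000128 + 0.032689 + 0.156420 = 0.359311
B_P3 = 1 / 0.359311 = 2.7831
Highest B → broadest niche (most generalist): population P2 (B = 3.71).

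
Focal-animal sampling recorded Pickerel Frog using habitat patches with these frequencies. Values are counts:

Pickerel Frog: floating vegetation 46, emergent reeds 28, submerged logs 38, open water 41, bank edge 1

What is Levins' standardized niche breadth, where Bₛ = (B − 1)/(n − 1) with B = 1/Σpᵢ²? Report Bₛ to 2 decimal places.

0.73

Proportions for Pickerel Frog (n=154): 46/154=0.2987, 28/154=0.1818, 38/154=0.2468, 41/154=0.2662, 1/154=0.0065
Σpᵢ² = 0.2987² + 0.1818² + 0.2468² + 0.2662² + 0.0065² = 0.089222 + 0.033051 + 0.060910 + 0.070862 + 0.000042 = 0.254087
B = 1 / 0.254087 = 3.9357
Bₛ = (B − 1)/(n − 1) = (3.9357 − 1)/(5 − 1) = 2.9357/4 = 0.7339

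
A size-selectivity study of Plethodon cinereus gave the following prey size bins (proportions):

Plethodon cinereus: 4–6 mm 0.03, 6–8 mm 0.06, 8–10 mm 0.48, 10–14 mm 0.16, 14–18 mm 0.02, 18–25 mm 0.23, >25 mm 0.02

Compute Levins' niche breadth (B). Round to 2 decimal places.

3.18

Σpᵢ² = 0.03² + 0.06² + 0.48² + 0.16² + 0.02² + 0.23² + 0.02² = 0.0009 + 0.0036 + 0.2304 + 0.0256 + 0.0004 + 0.0529 + 0.0004 = 0.3142
B = 1 / 0.3142 = 3.1827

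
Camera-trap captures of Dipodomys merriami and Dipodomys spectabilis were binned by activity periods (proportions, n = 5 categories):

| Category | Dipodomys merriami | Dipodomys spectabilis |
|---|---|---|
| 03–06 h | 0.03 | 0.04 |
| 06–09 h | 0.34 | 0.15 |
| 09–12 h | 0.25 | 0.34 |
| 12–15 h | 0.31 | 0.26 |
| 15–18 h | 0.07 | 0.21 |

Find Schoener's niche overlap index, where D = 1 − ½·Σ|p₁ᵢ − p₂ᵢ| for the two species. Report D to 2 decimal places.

Σ|p₁ᵢ − p₂ᵢ| = 0.01 + 0.19 + 0.09 + 0.05 + 0.14 = 0.48
D = 1 − ½ × 0.48 = 1 − 0.240 = 0.7600

0.76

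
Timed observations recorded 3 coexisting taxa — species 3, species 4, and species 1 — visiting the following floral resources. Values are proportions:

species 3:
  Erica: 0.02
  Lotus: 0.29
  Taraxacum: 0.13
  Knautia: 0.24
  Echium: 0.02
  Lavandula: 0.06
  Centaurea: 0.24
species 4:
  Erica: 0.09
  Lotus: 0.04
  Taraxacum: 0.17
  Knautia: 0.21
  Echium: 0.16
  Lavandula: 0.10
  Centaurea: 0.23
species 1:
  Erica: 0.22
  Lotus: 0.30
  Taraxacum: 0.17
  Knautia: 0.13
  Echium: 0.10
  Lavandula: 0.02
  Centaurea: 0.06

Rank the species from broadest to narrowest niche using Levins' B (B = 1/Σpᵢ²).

species 4 > species 1 > species 3

Σp_3ᵢ² = 0.02² + 0.29² + 0.13² + 0.24² + 0.02² + 0.06² + 0.24² = 0.0004 + 0.0841 + 0.0169 + 0.0576 + 0.0004 + 0.0036 + 0.0576 = 0.2206
B_3 = 1 / 0.2206 = 4.5331
Σp_4ᵢ² = 0.09² + 0.04² + 0.17² + 0.21² + 0.16² + 0.10² + 0.23² = 0.0081 + 0.0016 + 0.0289 + 0.0441 + 0.0256 + 0.0100 + 0.0529 = 0.1712
B_4 = 1 / 0.1712 = 5.8411
Σp_1ᵢ² = 0.22² + 0.30² + 0.17² + 0.13² + 0.10² + 0.02² + 0.06² = 0.0484 + 0.0900 + 0.0289 + 0.0169 + 0.0100 + 0.0004 + 0.0036 = 0.1982
B_1 = 1 / 0.1982 = 5.0454
Ranking by B (broadest → narrowest): species 4 (5.84) > species 1 (5.05) > species 3 (4.53)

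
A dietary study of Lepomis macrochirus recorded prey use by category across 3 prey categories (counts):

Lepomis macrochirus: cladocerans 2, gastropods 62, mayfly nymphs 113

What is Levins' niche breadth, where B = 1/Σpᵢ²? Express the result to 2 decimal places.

Proportions for Lepomis macrochirus (n=177): 2/177=0.0113, 62/177=0.3503, 113/177=0.6384
Σpᵢ² = 0.0113² + 0.3503² + 0.6384² = 0.000128 + 0.122710 + 0.407555 = 0.530393
B = 1 / 0.530393 = 1.8854

1.89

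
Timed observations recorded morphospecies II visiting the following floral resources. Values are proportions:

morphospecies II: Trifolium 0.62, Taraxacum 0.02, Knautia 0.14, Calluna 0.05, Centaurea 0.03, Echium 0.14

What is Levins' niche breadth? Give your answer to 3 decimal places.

Σpᵢ² = 0.62² + 0.02² + 0.14² + 0.05² + 0.03² + 0.14² = 0.3844 + 0.0004 + 0.0196 + 0.0025 + 0.0009 + 0.0196 = 0.4274
B = 1 / 0.4274 = 2.33973

2.340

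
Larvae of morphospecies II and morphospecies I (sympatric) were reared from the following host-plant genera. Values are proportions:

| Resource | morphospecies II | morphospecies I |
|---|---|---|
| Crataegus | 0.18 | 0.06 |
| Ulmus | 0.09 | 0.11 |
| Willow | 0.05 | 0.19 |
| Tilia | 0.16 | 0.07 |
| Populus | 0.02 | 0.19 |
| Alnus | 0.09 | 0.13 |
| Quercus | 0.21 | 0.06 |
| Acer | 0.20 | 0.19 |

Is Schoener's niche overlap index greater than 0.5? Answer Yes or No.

Yes

Σ|p₁ᵢ − p₂ᵢ| = 0.12 + 0.02 + 0.14 + 0.09 + 0.17 + 0.04 + 0.15 + 0.01 = 0.74
D = 1 − ½ × 0.74 = 1 − 0.370 = 0.6300
D = 0.6300 > 0.5 → Yes.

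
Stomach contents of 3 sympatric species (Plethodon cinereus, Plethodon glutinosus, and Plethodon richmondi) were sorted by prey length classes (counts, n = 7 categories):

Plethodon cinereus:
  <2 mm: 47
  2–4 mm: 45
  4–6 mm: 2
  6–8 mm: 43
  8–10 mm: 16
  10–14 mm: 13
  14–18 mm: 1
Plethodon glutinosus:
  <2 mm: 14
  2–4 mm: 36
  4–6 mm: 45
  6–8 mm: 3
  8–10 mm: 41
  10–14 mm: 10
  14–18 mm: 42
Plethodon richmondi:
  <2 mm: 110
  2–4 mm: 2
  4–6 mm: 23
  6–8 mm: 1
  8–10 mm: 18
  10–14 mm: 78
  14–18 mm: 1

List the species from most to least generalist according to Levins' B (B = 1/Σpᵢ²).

Plethodon glutinosus > Plethodon cinereus > Plethodon richmondi

Proportions for Plethodon cinereus (n=167): 47/167=0.2814, 45/167=0.2695, 2/167=0.0120, 43/167=0.2575, 16/167=0.0958, 13/167=0.0778, 1/167=0.0060
Proportions for Plethodon glutinosus (n=191): 14/191=0.0733, 36/191=0.1885, 45/191=0.2356, 3/191=0.0157, 41/191=0.2147, 10/191=0.0524, 42/191=0.2199
Proportions for Plethodon richmondi (n=233): 110/233=0.4721, 2/233=0.0086, 23/233=0.0987, 1/233=0.0043, 18/233=0.0773, 78/233=0.3348, 1/233=0.0043
Σp_cineᵢ² = 0.2814² + 0.2695² + 0.0120² + 0.2575² + 0.0958² + 0.0778² + 0.0060² = 0.079186 + 0.072630 + 0.000144 + 0.066306 + 0.009178 + 0.006053 + 0.000036 = 0.233533
B_cine = 1 / 0.233533 = 4.2821
Σp_glutᵢ² = 0.0733² + 0.1885² + 0.2356² + 0.0157² + 0.2147² + 0.0524² + 0.2199² = 0.005373 + 0.035532 + 0.055507 + 0.000246 + 0.046096 + 0.002746 + 0.048356 = 0.193856
B_glut = 1 / 0.193856 = 5.1585
Σp_richᵢ² = 0.4721² + 0.0086² + 0.0987² + 0.0043² + 0.0773² + 0.3348² + 0.0043² = 0.222878 + 0.000074 + 0.009742 + 0.000018 + 0.005975 + 0.112091 + 0.000018 = 0.350796
B_rich = 1 / 0.350796 = 2.8507
Ranking by B (broadest → narrowest): Plethodon glutinosus (5.16) > Plethodon cinereus (4.28) > Plethodon richmondi (2.85)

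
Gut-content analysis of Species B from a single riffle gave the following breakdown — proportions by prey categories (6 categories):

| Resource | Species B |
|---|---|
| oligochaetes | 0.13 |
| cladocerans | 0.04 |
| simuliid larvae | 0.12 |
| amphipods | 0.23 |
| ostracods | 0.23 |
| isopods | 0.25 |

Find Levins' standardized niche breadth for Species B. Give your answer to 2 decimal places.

0.79

Σpᵢ² = 0.13² + 0.04² + 0.12² + 0.23² + 0.23² + 0.25² = 0.0169 + 0.0016 + 0.0144 + 0.0529 + 0.0529 + 0.0625 = 0.2012
B = 1 / 0.2012 = 4.9702
Bₛ = (B − 1)/(n − 1) = (4.9702 − 1)/(6 − 1) = 3.9702/5 = 0.7940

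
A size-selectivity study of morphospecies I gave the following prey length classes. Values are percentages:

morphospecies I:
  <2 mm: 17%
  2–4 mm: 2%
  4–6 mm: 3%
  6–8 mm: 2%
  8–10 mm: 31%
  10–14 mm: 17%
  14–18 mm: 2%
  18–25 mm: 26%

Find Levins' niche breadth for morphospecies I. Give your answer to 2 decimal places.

4.47

Convert percentages to proportions (divide by 100).
Σpᵢ² = 0.17² + 0.02² + 0.03² + 0.02² + 0.31² + 0.17² + 0.02² + 0.26² = 0.0289 + 0.0004 + 0.0009 + 0.0004 + 0.0961 + 0.0289 + 0.0004 + 0.0676 = 0.2236
B = 1 / 0.2236 = 4.4723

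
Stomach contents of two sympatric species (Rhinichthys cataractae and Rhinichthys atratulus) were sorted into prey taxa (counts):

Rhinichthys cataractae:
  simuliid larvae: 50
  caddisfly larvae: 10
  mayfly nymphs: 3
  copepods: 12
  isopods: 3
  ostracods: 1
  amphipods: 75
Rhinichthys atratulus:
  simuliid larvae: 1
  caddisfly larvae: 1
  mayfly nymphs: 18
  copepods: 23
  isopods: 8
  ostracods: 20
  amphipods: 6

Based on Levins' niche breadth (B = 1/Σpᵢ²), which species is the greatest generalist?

Rhinichthys atratulus

Proportions for Rhinichthys cataractae (n=154): 50/154=0.3247, 10/154=0.0649, 3/154=0.0195, 12/154=0.0779, 3/154=0.0195, 1/154=0.0065, 75/154=0.4870
Proportions for Rhinichthys atratulus (n=77): 1/77=0.0130, 1/77=0.0130, 18/77=0.2338, 23/77=0.2987, 8/77=0.1039, 20/77=0.2597, 6/77=0.0779
Σp_cataᵢ² = 0.3247² + 0.0649² + 0.0195² + 0.0779² + 0.0195² + 0.0065² + 0.4870² = 0.105430 + 0.004212 + 0.000380 + 0.006068 + 0.000380 + 0.000042 + 0.237169 = 0.353681
B_cata = 1 / 0.353681 = 2.8274
Σp_atraᵢ² = 0.0130² + 0.0130² + 0.2338² + 0.2987² + 0.1039² + 0.2597² + 0.0779² = 0.000169 + 0.000169 + 0.054662 + 0.089222 + 0.010795 + 0.067444 + 0.006068 = 0.228529
B_atra = 1 / 0.228529 = 4.3758
Highest B → broadest niche (most generalist): Rhinichthys atratulus (B = 4.38).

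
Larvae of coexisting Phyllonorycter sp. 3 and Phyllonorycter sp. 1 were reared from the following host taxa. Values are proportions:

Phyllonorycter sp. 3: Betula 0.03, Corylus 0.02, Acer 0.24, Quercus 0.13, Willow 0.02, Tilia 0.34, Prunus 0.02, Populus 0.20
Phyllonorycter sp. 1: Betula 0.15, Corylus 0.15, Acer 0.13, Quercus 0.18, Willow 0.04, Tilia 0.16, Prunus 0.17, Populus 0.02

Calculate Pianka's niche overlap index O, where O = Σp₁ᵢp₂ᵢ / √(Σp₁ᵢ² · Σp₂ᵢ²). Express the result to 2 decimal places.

0.67

Σ p₁ᵢp₂ᵢ = 0.0045 + 0.0030 + 0.0312 + 0.0234 + 0.0008 + 0.0544 + 0.0034 + 0.0040 = 0.1247
Σp_1ᵢ² = 0.03² + 0.02² + 0.24² + 0.13² + 0.02² + 0.34² + 0.02² + 0.20² = 0.0009 + 0.0004 + 0.0576 + 0.0169 + 0.0004 + 0.1156 + 0.0004 + 0.0400 = 0.2322
Σp_2ᵢ² = 0.15² + 0.15² + 0.13² + 0.18² + 0.04² + 0.16² + 0.17² + 0.02² = 0.0225 + 0.0225 + 0.0169 + 0.0324 + 0.0016 + 0.0256 + 0.0289 + 0.0004 = 0.1508
O = 0.1247 / √(0.2322 × 0.1508) = 0.1247 / 0.18712 = 0.6664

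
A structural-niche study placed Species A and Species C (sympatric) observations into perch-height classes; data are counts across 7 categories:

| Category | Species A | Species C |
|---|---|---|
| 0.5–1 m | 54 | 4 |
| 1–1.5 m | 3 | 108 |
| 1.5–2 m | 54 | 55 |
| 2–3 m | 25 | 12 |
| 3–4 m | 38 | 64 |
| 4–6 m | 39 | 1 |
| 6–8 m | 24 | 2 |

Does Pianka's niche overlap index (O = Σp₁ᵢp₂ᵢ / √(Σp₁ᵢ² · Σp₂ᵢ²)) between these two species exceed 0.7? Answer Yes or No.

No

Proportions for Species A (n=237): 54/237=0.2278, 3/237=0.0127, 54/237=0.2278, 25/237=0.1055, 38/237=0.1603, 39/237=0.1646, 24/237=0.1013
Proportions for Species C (n=246): 4/246=0.0163, 108/246=0.4390, 55/246=0.2236, 12/246=0.0488, 64/246=0.2602, 1/246=0.0041, 2/246=0.0081
Σ p₁ᵢp₂ᵢ = 0.003713 + 0.005575 + 0.050936 + 0.005148 + 0.041710 + 0.000675 + 0.000821 = 0.108578
Σp_1ᵢ² = 0.2278² + 0.0127² + 0.2278² + 0.1055² + 0.1603² + 0.1646² + 0.1013² = 0.051893 + 0.000161 + 0.051893 + 0.011130 + 0.025696 + 0.027093 + 0.010262 = 0.178128
Σp_2ᵢ² = 0.0163² + 0.4390² + 0.2236² + 0.0488² + 0.2602² + 0.0041² + 0.0081² = 0.000266 + 0.192721 + 0.049997 + 0.002381 + 0.067704 + 0.000017 + 0.000066 = 0.313152
O = 0.108578 / √(0.178128 × 0.313152) = 0.108578 / 0.2361803 = 0.4597
O = 0.4597 < 0.7 → No.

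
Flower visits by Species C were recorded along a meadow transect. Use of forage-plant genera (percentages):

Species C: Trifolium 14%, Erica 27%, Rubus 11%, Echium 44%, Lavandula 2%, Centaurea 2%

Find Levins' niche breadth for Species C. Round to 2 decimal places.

3.34

Convert percentages to proportions (divide by 100).
Σpᵢ² = 0.14² + 0.27² + 0.11² + 0.44² + 0.02² + 0.02² = 0.0196 + 0.0729 + 0.0121 + 0.1936 + 0.0004 + 0.0004 = 0.2990
B = 1 / 0.2990 = 3.3445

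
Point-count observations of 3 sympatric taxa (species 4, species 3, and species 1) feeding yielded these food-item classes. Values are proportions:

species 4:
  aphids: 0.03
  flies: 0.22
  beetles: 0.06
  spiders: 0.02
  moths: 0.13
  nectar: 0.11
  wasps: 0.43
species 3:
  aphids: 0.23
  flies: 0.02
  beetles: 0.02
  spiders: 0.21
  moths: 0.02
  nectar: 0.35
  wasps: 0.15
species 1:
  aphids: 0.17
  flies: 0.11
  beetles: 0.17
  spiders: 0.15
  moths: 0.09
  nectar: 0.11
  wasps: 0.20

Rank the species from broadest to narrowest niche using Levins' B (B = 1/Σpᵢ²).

species 1 > species 3 > species 4

Σp_4ᵢ² = 0.03² + 0.22² + 0.06² + 0.02² + 0.13² + 0.11² + 0.43² = 0.0009 + 0.0484 + 0.0036 + 0.0004 + 0.0169 + 0.0121 + 0.1849 = 0.2672
B_4 = 1 / 0.2672 = 3.7425
Σp_3ᵢ² = 0.23² + 0.02² + 0.02² + 0.21² + 0.02² + 0.35² + 0.15² = 0.0529 + 0.0004 + 0.0004 + 0.0441 + 0.0004 + 0.1225 + 0.0225 = 0.2432
B_3 = 1 / 0.2432 = 4.1118
Σp_1ᵢ² = 0.17² + 0.11² + 0.17² + 0.15² + 0.09² + 0.11² + 0.20² = 0.0289 + 0.0121 + 0.0289 + 0.0225 + 0.0081 + 0.0121 + 0.0400 = 0.1526
B_1 = 1 / 0.1526 = 6.5531
Ranking by B (broadest → narrowest): species 1 (6.55) > species 3 (4.11) > species 4 (3.74)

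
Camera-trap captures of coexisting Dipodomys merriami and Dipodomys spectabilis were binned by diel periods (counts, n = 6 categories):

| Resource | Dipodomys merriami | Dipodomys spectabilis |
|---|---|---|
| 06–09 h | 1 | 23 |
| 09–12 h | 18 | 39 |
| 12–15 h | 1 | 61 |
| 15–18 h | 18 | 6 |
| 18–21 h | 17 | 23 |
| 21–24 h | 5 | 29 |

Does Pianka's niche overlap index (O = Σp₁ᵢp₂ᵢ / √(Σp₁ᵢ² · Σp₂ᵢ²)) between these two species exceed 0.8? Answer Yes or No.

Proportions for Dipodomys merriami (n=60): 1/60=0.0167, 18/60=0.3000, 1/60=0.0167, 18/60=0.3000, 17/60=0.2833, 5/60=0.0833
Proportions for Dipodomys spectabilis (n=181): 23/181=0.1271, 39/181=0.2155, 61/181=0.3370, 6/181=0.0331, 23/181=0.1271, 29/181=0.1602
Σ p₁ᵢp₂ᵢ = 0.002123 + 0.064650 + 0.005628 + 0.009930 + 0.036007 + 0.013345 = 0.131683
Σp_1ᵢ² = 0.0167² + 0.3000² + 0.0167² + 0.3000² + 0.2833² + 0.0833² = 0.000279 + 0.090000 + 0.000279 + 0.090000 + 0.080259 + 0.006939 = 0.267756
Σp_2ᵢ² = 0.1271² + 0.2155² + 0.3370² + 0.0331² + 0.1271² + 0.1602² = 0.016154 + 0.046440 + 0.113569 + 0.001096 + 0.016154 + 0.025664 = 0.219077
O = 0.131683 / √(0.267756 × 0.219077) = 0.131683 / 0.2421966 = 0.5437
O = 0.5437 < 0.8 → No.

No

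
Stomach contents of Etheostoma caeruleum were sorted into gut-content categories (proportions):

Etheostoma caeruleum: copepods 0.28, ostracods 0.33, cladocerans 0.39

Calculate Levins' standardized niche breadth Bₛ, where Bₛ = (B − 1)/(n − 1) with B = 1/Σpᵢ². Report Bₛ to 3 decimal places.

0.973

Σpᵢ² = 0.28² + 0.33² + 0.39² = 0.0784 + 0.1089 + 0.1521 = 0.3394
B = 1 / 0.3394 = 2.94638
Bₛ = (B − 1)/(n − 1) = (2.94638 − 1)/(3 − 1) = 1.94638/2 = 0.97319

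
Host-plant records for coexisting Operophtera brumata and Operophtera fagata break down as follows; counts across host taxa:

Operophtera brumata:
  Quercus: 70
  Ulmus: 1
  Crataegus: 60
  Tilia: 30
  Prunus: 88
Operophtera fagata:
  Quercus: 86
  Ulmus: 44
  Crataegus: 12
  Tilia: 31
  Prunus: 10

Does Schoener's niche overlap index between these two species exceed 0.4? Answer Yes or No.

Proportions for Operophtera brumata (n=249): 70/249=0.2811, 1/249=0.0040, 60/249=0.2410, 30/249=0.1205, 88/249=0.3534
Proportions for Operophtera fagata (n=183): 86/183=0.4699, 44/183=0.2404, 12/183=0.0656, 31/183=0.1694, 10/183=0.0546
Σ|p₁ᵢ − p₂ᵢ| = 0.1888 + 0.2364 + 0.1754 + 0.0489 + 0.2988 = 0.9483
D = 1 − ½ × 0.9483 = 1 − 0.47415 = 0.52585
D = 0.52585 > 0.4 → Yes.

Yes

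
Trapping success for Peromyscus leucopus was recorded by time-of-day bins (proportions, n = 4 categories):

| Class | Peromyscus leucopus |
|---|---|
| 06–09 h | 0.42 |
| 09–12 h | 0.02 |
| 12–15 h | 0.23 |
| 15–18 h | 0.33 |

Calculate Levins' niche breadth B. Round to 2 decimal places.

Σpᵢ² = 0.42² + 0.02² + 0.23² + 0.33² = 0.1764 + 0.0004 + 0.0529 + 0.1089 = 0.3386
B = 1 / 0.3386 = 2.9533

2.95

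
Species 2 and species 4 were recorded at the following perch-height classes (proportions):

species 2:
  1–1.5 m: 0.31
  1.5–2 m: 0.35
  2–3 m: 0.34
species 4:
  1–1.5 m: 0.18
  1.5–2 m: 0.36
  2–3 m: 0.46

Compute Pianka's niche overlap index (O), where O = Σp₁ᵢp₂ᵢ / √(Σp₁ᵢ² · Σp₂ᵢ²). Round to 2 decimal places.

Σ p₁ᵢp₂ᵢ = 0.0558 + 0.1260 + 0.1564 = 0.3382
Σp_1ᵢ² = 0.31² + 0.35² + 0.34² = 0.0961 + 0.1225 + 0.1156 = 0.3342
Σp_2ᵢ² = 0.18² + 0.36² + 0.46² = 0.0324 + 0.1296 + 0.2116 = 0.3736
O = 0.3382 / √(0.3342 × 0.3736) = 0.3382 / 0.35335 = 0.9571

0.96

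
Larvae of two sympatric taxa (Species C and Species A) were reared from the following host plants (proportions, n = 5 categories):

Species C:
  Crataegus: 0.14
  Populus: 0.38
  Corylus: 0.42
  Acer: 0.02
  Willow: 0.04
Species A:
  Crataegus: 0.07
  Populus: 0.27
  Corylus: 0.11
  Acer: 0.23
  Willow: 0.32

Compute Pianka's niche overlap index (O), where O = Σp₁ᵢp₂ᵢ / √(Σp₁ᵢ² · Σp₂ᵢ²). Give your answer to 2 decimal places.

Σ p₁ᵢp₂ᵢ = 0.0098 + 0.1026 + 0.0462 + 0.0046 + 0.0128 = 0.1760
Σp_1ᵢ² = 0.14² + 0.38² + 0.42² + 0.02² + 0.04² = 0.0196 + 0.1444 + 0.1764 + 0.0004 + 0.0016 = 0.3424
Σp_2ᵢ² = 0.07² + 0.27² + 0.11² + 0.23² + 0.32² = 0.0049 + 0.0729 + 0.0121 + 0.0529 + 0.1024 = 0.2452
O = 0.1760 / √(0.3424 × 0.2452) = 0.1760 / 0.28975 = 0.6074

0.61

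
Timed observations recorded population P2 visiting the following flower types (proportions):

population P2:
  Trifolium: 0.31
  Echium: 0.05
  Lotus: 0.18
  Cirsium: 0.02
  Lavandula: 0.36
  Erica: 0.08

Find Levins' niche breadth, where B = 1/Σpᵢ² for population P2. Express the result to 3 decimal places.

3.740

Σpᵢ² = 0.31² + 0.05² + 0.18² + 0.02² + 0.36² + 0.08² = 0.0961 + 0.0025 + 0.0324 + 0.0004 + 0.1296 + 0.0064 = 0.2674
B = 1 / 0.2674 = 3.73972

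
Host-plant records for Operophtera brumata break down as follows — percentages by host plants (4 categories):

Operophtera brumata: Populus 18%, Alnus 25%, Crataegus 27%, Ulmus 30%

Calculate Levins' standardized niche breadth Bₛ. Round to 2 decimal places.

0.96

Convert percentages to proportions (divide by 100).
Σpᵢ² = 0.18² + 0.25² + 0.27² + 0.30² = 0.0324 + 0.0625 + 0.0729 + 0.0900 = 0.2578
B = 1 / 0.2578 = 3.8790
Bₛ = (B − 1)/(n − 1) = (3.8790 − 1)/(4 − 1) = 2.8790/3 = 0.9597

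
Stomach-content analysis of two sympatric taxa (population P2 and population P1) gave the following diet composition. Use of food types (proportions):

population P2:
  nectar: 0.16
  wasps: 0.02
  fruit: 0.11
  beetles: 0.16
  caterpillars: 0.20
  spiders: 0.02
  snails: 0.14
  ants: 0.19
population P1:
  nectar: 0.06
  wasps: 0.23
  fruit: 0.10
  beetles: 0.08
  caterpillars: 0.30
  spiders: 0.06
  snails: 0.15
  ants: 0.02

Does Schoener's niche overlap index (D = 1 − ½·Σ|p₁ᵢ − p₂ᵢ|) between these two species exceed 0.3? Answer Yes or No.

Yes

Σ|p₁ᵢ − p₂ᵢ| = 0.10 + 0.21 + 0.01 + 0.08 + 0.10 + 0.04 + 0.01 + 0.17 = 0.72
D = 1 − ½ × 0.72 = 1 − 0.360 = 0.6400
D = 0.6400 > 0.3 → Yes.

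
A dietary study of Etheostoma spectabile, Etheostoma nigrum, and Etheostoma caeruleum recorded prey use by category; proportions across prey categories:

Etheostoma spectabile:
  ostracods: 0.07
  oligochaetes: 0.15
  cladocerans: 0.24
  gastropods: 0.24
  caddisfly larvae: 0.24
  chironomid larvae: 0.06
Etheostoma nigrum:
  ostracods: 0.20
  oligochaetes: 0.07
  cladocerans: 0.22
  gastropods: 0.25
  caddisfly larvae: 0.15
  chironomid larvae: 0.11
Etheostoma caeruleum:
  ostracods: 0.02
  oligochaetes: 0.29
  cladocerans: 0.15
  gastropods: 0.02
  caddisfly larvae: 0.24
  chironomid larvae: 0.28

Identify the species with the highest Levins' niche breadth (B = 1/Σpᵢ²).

Etheostoma nigrum

Σp_specᵢ² = 0.07² + 0.15² + 0.24² + 0.24² + 0.24² + 0.06² = 0.0049 + 0.0225 + 0.0576 + 0.0576 + 0.0576 + 0.0036 = 0.2038
B_spec = 1 / 0.2038 = 4.9068
Σp_nigrᵢ² = 0.20² + 0.07² + 0.22² + 0.25² + 0.15² + 0.11² = 0.0400 + 0.0049 + 0.0484 + 0.0625 + 0.0225 + 0.0121 = 0.1904
B_nigr = 1 / 0.1904 = 5.2521
Σp_caerᵢ² = 0.02² + 0.29² + 0.15² + 0.02² + 0.24² + 0.28² = 0.0004 + 0.0841 + 0.0225 + 0.0004 + 0.0576 + 0.0784 = 0.2434
B_caer = 1 / 0.2434 = 4.1085
Highest B → broadest niche (most generalist): Etheostoma nigrum (B = 5.25).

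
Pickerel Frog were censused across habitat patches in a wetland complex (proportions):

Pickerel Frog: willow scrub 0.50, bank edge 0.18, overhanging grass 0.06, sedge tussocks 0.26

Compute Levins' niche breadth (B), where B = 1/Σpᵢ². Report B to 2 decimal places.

2.83

Σpᵢ² = 0.50² + 0.18² + 0.06² + 0.26² = 0.2500 + 0.0324 + 0.0036 + 0.0676 = 0.3536
B = 1 / 0.3536 = 2.8281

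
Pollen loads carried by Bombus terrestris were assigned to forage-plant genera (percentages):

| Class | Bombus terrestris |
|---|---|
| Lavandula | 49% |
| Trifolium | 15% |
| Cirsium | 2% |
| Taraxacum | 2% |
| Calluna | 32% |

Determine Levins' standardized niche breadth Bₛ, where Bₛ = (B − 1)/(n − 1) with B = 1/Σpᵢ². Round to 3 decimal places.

0.433

Convert percentages to proportions (divide by 100).
Σpᵢ² = 0.49² + 0.15² + 0.02² + 0.02² + 0.32² = 0.2401 + 0.0225 + 0.0004 + 0.0004 + 0.1024 = 0.3658
B = 1 / 0.3658 = 2.73373
Bₛ = (B − 1)/(n − 1) = (2.73373 − 1)/(5 − 1) = 1.73373/4 = 0.43343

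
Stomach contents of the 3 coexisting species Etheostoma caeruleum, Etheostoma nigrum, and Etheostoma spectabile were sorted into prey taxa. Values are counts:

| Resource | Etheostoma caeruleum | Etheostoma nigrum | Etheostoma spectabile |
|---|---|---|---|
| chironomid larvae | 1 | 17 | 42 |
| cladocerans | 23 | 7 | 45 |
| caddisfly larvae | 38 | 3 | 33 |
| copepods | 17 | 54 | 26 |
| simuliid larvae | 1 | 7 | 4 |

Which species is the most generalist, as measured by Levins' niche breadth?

Proportions for Etheostoma caeruleum (n=80): 1/80=0.0125, 23/80=0.2875, 38/80=0.4750, 17/80=0.2125, 1/80=0.0125
Proportions for Etheostoma nigrum (n=88): 17/88=0.1932, 7/88=0.0795, 3/88=0.0341, 54/88=0.6136, 7/88=0.0795
Proportions for Etheostoma spectabile (n=150): 42/150=0.2800, 45/150=0.3000, 33/150=0.2200, 26/150=0.1733, 4/150=0.0267
Σp_caerᵢ² = 0.0125² + 0.2875² + 0.4750² + 0.2125² + 0.0125² = 0.000156 + 0.082656 + 0.225625 + 0.045156 + 0.000156 = 0.353749
B_caer = 1 / 0.353749 = 2.8269
Σp_nigrᵢ² = 0.1932² + 0.0795² + 0.0341² + 0.6136² + 0.0795² = 0.037326 + 0.006320 + 0.001163 + 0.376505 + 0.006320 = 0.427634
B_nigr = 1 / 0.427634 = 2.3384
Σp_specᵢ² = 0.2800² + 0.3000² + 0.2200² + 0.1733² + 0.0267² = 0.078400 + 0.090000 + 0.048400 + 0.030033 + 0.000713 = 0.247546
B_spec = 1 / 0.247546 = 4.0397
Highest B → broadest niche (most generalist): Etheostoma spectabile (B = 4.04).

Etheostoma spectabile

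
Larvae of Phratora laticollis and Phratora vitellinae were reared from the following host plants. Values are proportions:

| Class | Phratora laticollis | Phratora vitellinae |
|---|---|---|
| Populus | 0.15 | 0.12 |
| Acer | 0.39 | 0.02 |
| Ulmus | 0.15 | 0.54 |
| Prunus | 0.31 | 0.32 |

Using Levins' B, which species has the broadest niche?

Phratora laticollis

Σp_latiᵢ² = 0.15² + 0.39² + 0.15² + 0.31² = 0.0225 + 0.1521 + 0.0225 + 0.0961 = 0.2932
B_lati = 1 / 0.2932 = 3.4106
Σp_viteᵢ² = 0.12² + 0.02² + 0.54² + 0.32² = 0.0144 + 0.0004 + 0.2916 + 0.1024 = 0.4088
B_vite = 1 / 0.4088 = 2.4462
Highest B → broadest niche (most generalist): Phratora laticollis (B = 3.41).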